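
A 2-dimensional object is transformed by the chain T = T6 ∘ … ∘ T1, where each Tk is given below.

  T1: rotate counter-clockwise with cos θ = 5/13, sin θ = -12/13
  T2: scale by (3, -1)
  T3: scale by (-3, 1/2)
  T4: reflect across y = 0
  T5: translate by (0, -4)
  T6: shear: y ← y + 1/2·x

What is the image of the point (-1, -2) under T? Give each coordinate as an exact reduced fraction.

T1 rotate counter-clockwise with cos θ = 5/13, sin θ = -12/13: (-1, -2) → (-29/13, 2/13)
T2 scale by (3, -1): (-29/13, 2/13) → (-87/13, -2/13)
T3 scale by (-3, 1/2): (-87/13, -2/13) → (261/13, -1/13)
T4 reflect across y = 0: (261/13, -1/13) → (261/13, 1/13)
T5 translate by (0, -4): (261/13, 1/13) → (261/13, -51/13)
T6 shear: y ← y + 1/2·x: (261/13, -51/13) → (261/13, 159/26)

T(p) = (261/13, 159/26)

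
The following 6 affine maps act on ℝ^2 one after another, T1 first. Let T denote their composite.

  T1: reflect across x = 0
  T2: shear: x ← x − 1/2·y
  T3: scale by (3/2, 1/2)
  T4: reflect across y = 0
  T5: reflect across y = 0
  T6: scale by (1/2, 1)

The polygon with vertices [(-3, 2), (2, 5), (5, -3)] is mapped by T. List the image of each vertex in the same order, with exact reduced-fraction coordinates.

T1 reflect across x = 0: (-3, 2) → (3, 2); (2, 5) → (-2, 5); (5, -3) → (-5, -3)
T2 shear: x ← x − 1/2·y: (3, 2) → (2, 2); (-2, 5) → (-9/2, 5); (-5, -3) → (-7/2, -3)
T3 scale by (3/2, 1/2): (2, 2) → (3, 1); (-9/2, 5) → (-27/4, 5/2); (-7/2, -3) → (-21/4, -3/2)
T4 reflect across y = 0: (3, 1) → (3, -1); (-27/4, 5/2) → (-27/4, -5/2); (-21/4, -3/2) → (-21/4, 3/2)
T5 reflect across y = 0: (3, -1) → (3, 1); (-27/4, -5/2) → (-27/4, 5/2); (-21/4, 3/2) → (-21/4, -3/2)
T6 scale by (1/2, 1): (3, 1) → (3/2, 1); (-27/4, 5/2) → (-27/8, 5/2); (-21/4, -3/2) → (-21/8, -3/2)

image vertices: (3/2, 1), (-27/8, 5/2), (-21/8, -3/2)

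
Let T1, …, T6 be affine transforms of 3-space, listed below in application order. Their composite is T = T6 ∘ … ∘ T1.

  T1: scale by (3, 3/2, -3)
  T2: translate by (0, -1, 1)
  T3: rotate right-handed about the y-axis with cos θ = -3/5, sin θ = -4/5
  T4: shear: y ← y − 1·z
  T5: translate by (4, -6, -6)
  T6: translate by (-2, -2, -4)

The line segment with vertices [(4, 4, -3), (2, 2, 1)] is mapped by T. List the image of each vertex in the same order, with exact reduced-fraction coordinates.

image vertices: (-66/5, -33/5, -32/5), (0, -12, -4)

T1 scale by (3, 3/2, -3): (4, 4, -3) → (12, 6, 9); (2, 2, 1) → (6, 3, -3)
T2 translate by (0, -1, 1): (12, 6, 9) → (12, 5, 10); (6, 3, -3) → (6, 2, -2)
T3 rotate right-handed about the y-axis with cos θ = -3/5, sin θ = -4/5: (12, 5, 10) → (-76/5, 5, 18/5); (6, 2, -2) → (-2, 2, 6)
T4 shear: y ← y − 1·z: (-76/5, 5, 18/5) → (-76/5, 7/5, 18/5); (-2, 2, 6) → (-2, -4, 6)
T5 translate by (4, -6, -6): (-76/5, 7/5, 18/5) → (-56/5, -23/5, -12/5); (-2, -4, 6) → (2, -10, 0)
T6 translate by (-2, -2, -4): (-56/5, -23/5, -12/5) → (-66/5, -33/5, -32/5); (2, -10, 0) → (0, -12, -4)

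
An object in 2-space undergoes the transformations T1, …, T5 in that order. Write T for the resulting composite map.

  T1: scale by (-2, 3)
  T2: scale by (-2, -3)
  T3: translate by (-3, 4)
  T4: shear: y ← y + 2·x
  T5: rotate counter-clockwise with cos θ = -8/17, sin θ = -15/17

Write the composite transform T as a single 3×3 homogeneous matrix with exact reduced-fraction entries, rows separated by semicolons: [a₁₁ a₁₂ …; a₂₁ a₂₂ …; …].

T = [88/17 -135/17 -6/17; -124/17 72/17 61/17; 0 0 1]

T1 = [-2 0 0; 0 3 0; 0 0 1]
T2·T1 = [4 0 0; 0 -9 0; 0 0 1]
T3·…·T1 = [4 0 -3; 0 -9 4; 0 0 1]
T4·…·T1 = [4 0 -3; 8 -9 -2; 0 0 1]
T5·…·T1 = [88/17 -135/17 -6/17; -124/17 72/17 61/17; 0 0 1]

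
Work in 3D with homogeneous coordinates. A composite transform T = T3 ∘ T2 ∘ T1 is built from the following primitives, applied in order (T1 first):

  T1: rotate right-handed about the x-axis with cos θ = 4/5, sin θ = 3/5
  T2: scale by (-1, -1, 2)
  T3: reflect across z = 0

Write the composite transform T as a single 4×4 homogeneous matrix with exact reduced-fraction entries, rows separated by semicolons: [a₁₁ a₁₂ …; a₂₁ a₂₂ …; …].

T = [-1 0 0 0; 0 -4/5 3/5 0; 0 -6/5 -8/5 0; 0 0 0 1]

T1 = [1 0 0 0; 0 4/5 -3/5 0; 0 3/5 4/5 0; 0 0 0 1]
T2·T1 = [-1 0 0 0; 0 -4/5 3/5 0; 0 6/5 8/5 0; 0 0 0 1]
T3·…·T1 = [-1 0 0 0; 0 -4/5 3/5 0; 0 -6/5 -8/5 0; 0 0 0 1]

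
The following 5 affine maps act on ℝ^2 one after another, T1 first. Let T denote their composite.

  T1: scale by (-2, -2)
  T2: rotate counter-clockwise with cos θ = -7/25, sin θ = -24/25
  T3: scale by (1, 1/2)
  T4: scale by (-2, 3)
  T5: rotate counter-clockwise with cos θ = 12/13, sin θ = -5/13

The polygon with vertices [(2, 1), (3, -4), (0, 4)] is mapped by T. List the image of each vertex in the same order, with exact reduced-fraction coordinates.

T1 scale by (-2, -2): (2, 1) → (-4, -2); (3, -4) → (-6, 8); (0, 4) → (0, -8)
T2 rotate counter-clockwise with cos θ = -7/25, sin θ = -24/25: (-4, -2) → (-4/5, 22/5); (-6, 8) → (234/25, 88/25); (0, -8) → (-192/25, 56/25)
T3 scale by (1, 1/2): (-4/5, 22/5) → (-4/5, 11/5); (234/25, 88/25) → (234/25, 44/25); (-192/25, 56/25) → (-192/25, 28/25)
T4 scale by (-2, 3): (-4/5, 11/5) → (8/5, 33/5); (234/25, 44/25) → (-468/25, 132/25); (-192/25, 28/25) → (384/25, 84/25)
T5 rotate counter-clockwise with cos θ = 12/13, sin θ = -5/13: (8/5, 33/5) → (261/65, 356/65); (-468/25, 132/25) → (-4956/325, 3924/325); (384/25, 84/25) → (5028/325, -912/325)

image vertices: (261/65, 356/65), (-4956/325, 3924/325), (5028/325, -912/325)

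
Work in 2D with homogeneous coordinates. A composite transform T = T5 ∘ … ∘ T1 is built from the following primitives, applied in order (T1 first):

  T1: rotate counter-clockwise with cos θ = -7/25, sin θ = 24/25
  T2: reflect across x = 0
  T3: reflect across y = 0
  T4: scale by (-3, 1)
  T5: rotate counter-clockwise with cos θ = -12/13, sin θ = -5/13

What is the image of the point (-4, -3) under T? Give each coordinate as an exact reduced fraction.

T1 rotate counter-clockwise with cos θ = -7/25, sin θ = 24/25: (-4, -3) → (4, -3)
T2 reflect across x = 0: (4, -3) → (-4, -3)
T3 reflect across y = 0: (-4, -3) → (-4, 3)
T4 scale by (-3, 1): (-4, 3) → (12, 3)
T5 rotate counter-clockwise with cos θ = -12/13, sin θ = -5/13: (12, 3) → (-129/13, -96/13)

T(p) = (-129/13, -96/13)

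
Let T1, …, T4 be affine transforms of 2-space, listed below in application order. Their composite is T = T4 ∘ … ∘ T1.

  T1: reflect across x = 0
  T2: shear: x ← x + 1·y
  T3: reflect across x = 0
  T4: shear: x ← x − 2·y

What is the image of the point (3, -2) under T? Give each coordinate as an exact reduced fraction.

T1 reflect across x = 0: (3, -2) → (-3, -2)
T2 shear: x ← x + 1·y: (-3, -2) → (-5, -2)
T3 reflect across x = 0: (-5, -2) → (5, -2)
T4 shear: x ← x − 2·y: (5, -2) → (9, -2)

T(p) = (9, -2)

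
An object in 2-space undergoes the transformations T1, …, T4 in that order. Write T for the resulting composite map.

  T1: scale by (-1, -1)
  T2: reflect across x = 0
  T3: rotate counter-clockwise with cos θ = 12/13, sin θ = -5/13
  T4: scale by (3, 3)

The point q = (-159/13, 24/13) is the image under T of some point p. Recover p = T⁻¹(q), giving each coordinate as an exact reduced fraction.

p = (-4, 1)

T1 = [-1 0 0; 0 -1 0; 0 0 1]
T2·T1 = [1 0 0; 0 -1 0; 0 0 1]
T3·…·T1 = [12/13 -5/13 0; -5/13 -12/13 0; 0 0 1]
T4·…·T1 = [36/13 -15/13 0; -15/13 -36/13 0; 0 0 1]
det M = -9; M⁻¹ = [4/13 -5/39 0; -5/39 -4/13 0; 0 0 1]
M⁻¹ · (-159/13, 24/13)ᵀ = (-4, 1)ᵀ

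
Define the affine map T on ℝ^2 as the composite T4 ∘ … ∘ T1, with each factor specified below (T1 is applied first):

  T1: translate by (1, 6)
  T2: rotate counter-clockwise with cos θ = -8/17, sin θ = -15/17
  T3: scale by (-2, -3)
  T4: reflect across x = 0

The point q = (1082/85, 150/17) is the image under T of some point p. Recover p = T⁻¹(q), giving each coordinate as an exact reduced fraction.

p = (-7/5, 1)

T1 = [1 0 1; 0 1 6; 0 0 1]
T2·T1 = [-8/17 15/17 82/17; -15/17 -8/17 -63/17; 0 0 1]
T3·…·T1 = [16/17 -30/17 -164/17; 45/17 24/17 189/17; 0 0 1]
T4·…·T1 = [-16/17 30/17 164/17; 45/17 24/17 189/17; 0 0 1]
det M = -6; M⁻¹ = [-4/17 5/17 -1; 15/34 8/51 -6; 0 0 1]
M⁻¹ · (1082/85, 150/17)ᵀ = (-7/5, 1)ᵀ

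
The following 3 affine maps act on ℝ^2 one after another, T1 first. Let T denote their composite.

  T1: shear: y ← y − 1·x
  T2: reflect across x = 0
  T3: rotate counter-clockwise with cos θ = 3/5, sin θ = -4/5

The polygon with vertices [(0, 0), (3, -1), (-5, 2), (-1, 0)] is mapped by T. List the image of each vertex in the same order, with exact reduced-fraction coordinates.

T1 shear: y ← y − 1·x: (0, 0) → (0, 0); (3, -1) → (3, -4); (-5, 2) → (-5, 7); (-1, 0) → (-1, 1)
T2 reflect across x = 0: (0, 0) → (0, 0); (3, -4) → (-3, -4); (-5, 7) → (5, 7); (-1, 1) → (1, 1)
T3 rotate counter-clockwise with cos θ = 3/5, sin θ = -4/5: (0, 0) → (0, 0); (-3, -4) → (-5, 0); (5, 7) → (43/5, 1/5); (1, 1) → (7/5, -1/5)

image vertices: (0, 0), (-5, 0), (43/5, 1/5), (7/5, -1/5)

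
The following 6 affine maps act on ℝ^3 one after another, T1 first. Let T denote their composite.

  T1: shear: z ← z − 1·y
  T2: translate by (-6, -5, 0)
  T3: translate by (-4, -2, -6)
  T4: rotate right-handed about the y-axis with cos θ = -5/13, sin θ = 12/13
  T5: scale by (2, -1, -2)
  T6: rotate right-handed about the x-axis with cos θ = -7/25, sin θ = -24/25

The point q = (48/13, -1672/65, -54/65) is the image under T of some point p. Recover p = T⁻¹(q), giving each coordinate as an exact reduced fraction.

p = (-2, -1, 2)

T1 = [1 0 0 0; 0 1 0 0; 0 -1 1 0; 0 0 0 1]
T2·T1 = [1 0 0 -6; 0 1 0 -5; 0 -1 1 0; 0 0 0 1]
T3·…·T1 = [1 0 0 -10; 0 1 0 -7; 0 -1 1 -6; 0 0 0 1]
T4·…·T1 = [-5/13 -12/13 12/13 -22/13; 0 1 0 -7; -12/13 5/13 -5/13 150/13; 0 0 0 1]
T5·…·T1 = [-10/13 -24/13 24/13 -44/13; 0 -1 0 7; 24/13 -10/13 10/13 -300/13; 0 0 0 1]
T6·…·T1 = [-10/13 -24/13 24/13 -44/13; 576/325 -149/325 48/65 -7837/325; -168/325 382/325 -14/65 -84/325; 0 0 0 1]
det M = 4; M⁻¹ = [-5/26 144/325 -42/325 10; 0 7/25 24/25 7; 6/13 151/325 589/650 13; 0 0 0 1]
M⁻¹ · (48/13, -1672/65, -54/65)ᵀ = (-2, -1, 2)ᵀ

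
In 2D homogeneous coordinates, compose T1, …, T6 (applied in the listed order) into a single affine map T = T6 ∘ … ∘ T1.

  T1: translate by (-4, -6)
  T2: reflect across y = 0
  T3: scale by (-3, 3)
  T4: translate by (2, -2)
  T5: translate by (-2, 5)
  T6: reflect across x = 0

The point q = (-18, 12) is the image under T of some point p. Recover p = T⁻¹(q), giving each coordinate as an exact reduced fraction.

T1 = [1 0 -4; 0 1 -6; 0 0 1]
T2·T1 = [1 0 -4; 0 -1 6; 0 0 1]
T3·…·T1 = [-3 0 12; 0 -3 18; 0 0 1]
T4·…·T1 = [-3 0 14; 0 -3 16; 0 0 1]
T5·…·T1 = [-3 0 12; 0 -3 21; 0 0 1]
T6·…·T1 = [3 0 -12; 0 -3 21; 0 0 1]
det M = -9; M⁻¹ = [1/3 0 4; 0 -1/3 7; 0 0 1]
M⁻¹ · (-18, 12)ᵀ = (-2, 3)ᵀ

p = (-2, 3)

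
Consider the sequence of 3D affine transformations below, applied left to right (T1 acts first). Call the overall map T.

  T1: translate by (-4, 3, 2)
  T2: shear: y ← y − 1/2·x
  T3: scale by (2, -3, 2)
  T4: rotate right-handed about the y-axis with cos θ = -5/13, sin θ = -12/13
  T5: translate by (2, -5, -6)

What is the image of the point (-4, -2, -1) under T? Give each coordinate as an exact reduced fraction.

T1 translate by (-4, 3, 2): (-4, -2, -1) → (-8, 1, 1)
T2 shear: y ← y − 1/2·x: (-8, 1, 1) → (-8, 5, 1)
T3 scale by (2, -3, 2): (-8, 5, 1) → (-16, -15, 2)
T4 rotate right-handed about the y-axis with cos θ = -5/13, sin θ = -12/13: (-16, -15, 2) → (56/13, -15, -202/13)
T5 translate by (2, -5, -6): (56/13, -15, -202/13) → (82/13, -20, -280/13)

T(p) = (82/13, -20, -280/13)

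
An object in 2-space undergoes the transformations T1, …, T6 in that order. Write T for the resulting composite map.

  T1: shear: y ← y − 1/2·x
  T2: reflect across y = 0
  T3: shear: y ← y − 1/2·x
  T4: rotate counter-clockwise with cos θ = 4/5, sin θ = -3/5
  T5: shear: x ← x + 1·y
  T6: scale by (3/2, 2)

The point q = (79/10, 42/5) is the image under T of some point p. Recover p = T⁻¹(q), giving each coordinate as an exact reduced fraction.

p = (-5/3, -4)

T1 = [1 0 0; -1/2 1 0; 0 0 1]
T2·T1 = [1 0 0; 1/2 -1 0; 0 0 1]
T3·…·T1 = [1 0 0; 0 -1 0; 0 0 1]
T4·…·T1 = [4/5 -3/5 0; -3/5 -4/5 0; 0 0 1]
T5·…·T1 = [1/5 -7/5 0; -3/5 -4/5 0; 0 0 1]
T6·…·T1 = [3/10 -21/10 0; -6/5 -8/5 0; 0 0 1]
det M = -3; M⁻¹ = [8/15 -7/10 0; -2/5 -1/10 0; 0 0 1]
M⁻¹ · (79/10, 42/5)ᵀ = (-5/3, -4)ᵀ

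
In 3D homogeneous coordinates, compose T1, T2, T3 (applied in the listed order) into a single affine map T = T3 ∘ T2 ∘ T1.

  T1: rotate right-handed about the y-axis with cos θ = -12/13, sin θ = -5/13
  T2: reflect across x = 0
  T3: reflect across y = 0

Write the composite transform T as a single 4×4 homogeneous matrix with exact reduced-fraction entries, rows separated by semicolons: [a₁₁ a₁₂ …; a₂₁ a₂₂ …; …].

T1 = [-12/13 0 -5/13 0; 0 1 0 0; 5/13 0 -12/13 0; 0 0 0 1]
T2·T1 = [12/13 0 5/13 0; 0 1 0 0; 5/13 0 -12/13 0; 0 0 0 1]
T3·…·T1 = [12/13 0 5/13 0; 0 -1 0 0; 5/13 0 -12/13 0; 0 0 0 1]

T = [12/13 0 5/13 0; 0 -1 0 0; 5/13 0 -12/13 0; 0 0 0 1]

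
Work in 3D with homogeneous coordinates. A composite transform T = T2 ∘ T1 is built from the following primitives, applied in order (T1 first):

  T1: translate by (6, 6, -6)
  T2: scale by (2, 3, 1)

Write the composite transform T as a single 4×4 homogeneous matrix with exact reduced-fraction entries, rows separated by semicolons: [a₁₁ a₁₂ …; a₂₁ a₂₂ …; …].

T1 = [1 0 0 6; 0 1 0 6; 0 0 1 -6; 0 0 0 1]
T2·T1 = [2 0 0 12; 0 3 0 18; 0 0 1 -6; 0 0 0 1]

T = [2 0 0 12; 0 3 0 18; 0 0 1 -6; 0 0 0 1]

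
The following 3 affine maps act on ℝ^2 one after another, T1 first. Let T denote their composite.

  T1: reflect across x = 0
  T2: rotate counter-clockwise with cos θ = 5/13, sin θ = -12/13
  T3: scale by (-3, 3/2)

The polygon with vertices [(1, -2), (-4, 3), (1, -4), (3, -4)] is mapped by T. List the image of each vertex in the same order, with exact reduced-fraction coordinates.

T1 reflect across x = 0: (1, -2) → (-1, -2); (-4, 3) → (4, 3); (1, -4) → (-1, -4); (3, -4) → (-3, -4)
T2 rotate counter-clockwise with cos θ = 5/13, sin θ = -12/13: (-1, -2) → (-29/13, 2/13); (4, 3) → (56/13, -33/13); (-1, -4) → (-53/13, -8/13); (-3, -4) → (-63/13, 16/13)
T3 scale by (-3, 3/2): (-29/13, 2/13) → (87/13, 3/13); (56/13, -33/13) → (-168/13, -99/26); (-53/13, -8/13) → (159/13, -12/13); (-63/13, 16/13) → (189/13, 24/13)

image vertices: (87/13, 3/13), (-168/13, -99/26), (159/13, -12/13), (189/13, 24/13)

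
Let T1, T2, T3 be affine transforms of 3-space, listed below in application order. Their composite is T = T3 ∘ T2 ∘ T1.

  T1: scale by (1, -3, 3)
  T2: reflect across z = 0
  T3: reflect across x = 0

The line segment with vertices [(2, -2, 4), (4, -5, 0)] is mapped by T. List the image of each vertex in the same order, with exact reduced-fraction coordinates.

image vertices: (-2, 6, -12), (-4, 15, 0)

T1 scale by (1, -3, 3): (2, -2, 4) → (2, 6, 12); (4, -5, 0) → (4, 15, 0)
T2 reflect across z = 0: (2, 6, 12) → (2, 6, -12); (4, 15, 0) → (4, 15, 0)
T3 reflect across x = 0: (2, 6, -12) → (-2, 6, -12); (4, 15, 0) → (-4, 15, 0)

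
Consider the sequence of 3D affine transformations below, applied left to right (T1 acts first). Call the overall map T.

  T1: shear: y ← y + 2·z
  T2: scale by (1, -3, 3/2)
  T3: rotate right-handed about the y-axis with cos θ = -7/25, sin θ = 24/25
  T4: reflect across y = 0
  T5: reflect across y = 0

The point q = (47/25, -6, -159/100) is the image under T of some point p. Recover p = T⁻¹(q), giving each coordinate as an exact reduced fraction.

T1 = [1 0 0 0; 0 1 2 0; 0 0 1 0; 0 0 0 1]
T2·T1 = [1 0 0 0; 0 -3 -6 0; 0 0 3/2 0; 0 0 0 1]
T3·…·T1 = [-7/25 0 36/25 0; 0 -3 -6 0; -24/25 0 -21/50 0; 0 0 0 1]
T4·…·T1 = [-7/25 0 36/25 0; 0 3 6 0; -24/25 0 -21/50 0; 0 0 0 1]
T5·…·T1 = [-7/25 0 36/25 0; 0 -3 -6 0; -24/25 0 -21/50 0; 0 0 0 1]
det M = -9/2; M⁻¹ = [-7/25 0 -24/25 0; -32/25 -1/3 28/75 0; 16/25 0 -14/75 0; 0 0 0 1]
M⁻¹ · (47/25, -6, -159/100)ᵀ = (1, -1, 3/2)ᵀ

p = (1, -1, 3/2)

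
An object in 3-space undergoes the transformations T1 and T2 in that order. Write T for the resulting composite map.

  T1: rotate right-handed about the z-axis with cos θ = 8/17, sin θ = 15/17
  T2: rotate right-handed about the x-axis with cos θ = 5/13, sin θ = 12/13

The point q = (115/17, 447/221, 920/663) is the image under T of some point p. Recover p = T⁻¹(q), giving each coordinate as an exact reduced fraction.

p = (5, -5, -4/3)

T1 = [8/17 -15/17 0 0; 15/17 8/17 0 0; 0 0 1 0; 0 0 0 1]
T2·T1 = [8/17 -15/17 0 0; 75/221 40/221 -12/13 0; 180/221 96/221 5/13 0; 0 0 0 1]
det M = 1; M⁻¹ = [8/17 75/221 180/221 0; -15/17 40/221 96/221 0; 0 -12/13 5/13 0; 0 0 0 1]
M⁻¹ · (115/17, 447/221, 920/663)ᵀ = (5, -5, -4/3)ᵀ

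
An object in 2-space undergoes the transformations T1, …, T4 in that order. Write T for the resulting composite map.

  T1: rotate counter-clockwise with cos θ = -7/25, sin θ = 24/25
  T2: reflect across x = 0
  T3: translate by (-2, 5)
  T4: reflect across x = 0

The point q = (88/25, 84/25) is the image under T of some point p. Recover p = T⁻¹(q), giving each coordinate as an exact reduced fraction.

T1 = [-7/25 -24/25 0; 24/25 -7/25 0; 0 0 1]
T2·T1 = [7/25 24/25 0; 24/25 -7/25 0; 0 0 1]
T3·…·T1 = [7/25 24/25 -2; 24/25 -7/25 5; 0 0 1]
T4·…·T1 = [-7/25 -24/25 2; 24/25 -7/25 5; 0 0 1]
det M = 1; M⁻¹ = [-7/25 24/25 -106/25; -24/25 -7/25 83/25; 0 0 1]
M⁻¹ · (88/25, 84/25)ᵀ = (-2, -1)ᵀ

p = (-2, -1)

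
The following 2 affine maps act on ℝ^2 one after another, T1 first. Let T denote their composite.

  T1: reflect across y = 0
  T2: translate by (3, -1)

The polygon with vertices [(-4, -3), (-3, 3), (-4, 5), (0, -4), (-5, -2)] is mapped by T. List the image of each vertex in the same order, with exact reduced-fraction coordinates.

T1 reflect across y = 0: (-4, -3) → (-4, 3); (-3, 3) → (-3, -3); (-4, 5) → (-4, -5); (0, -4) → (0, 4); (-5, -2) → (-5, 2)
T2 translate by (3, -1): (-4, 3) → (-1, 2); (-3, -3) → (0, -4); (-4, -5) → (-1, -6); (0, 4) → (3, 3); (-5, 2) → (-2, 1)

image vertices: (-1, 2), (0, -4), (-1, -6), (3, 3), (-2, 1)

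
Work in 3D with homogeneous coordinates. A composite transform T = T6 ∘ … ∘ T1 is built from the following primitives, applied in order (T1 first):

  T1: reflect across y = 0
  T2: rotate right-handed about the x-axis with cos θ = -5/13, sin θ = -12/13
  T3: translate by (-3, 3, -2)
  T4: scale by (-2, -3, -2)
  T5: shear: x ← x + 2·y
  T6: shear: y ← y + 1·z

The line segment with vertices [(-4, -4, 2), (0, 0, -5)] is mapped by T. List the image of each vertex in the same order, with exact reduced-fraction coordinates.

image vertices: (-76/13, 3, 168/13), (204/13, 5, 2/13)

T1 reflect across y = 0: (-4, -4, 2) → (-4, 4, 2); (0, 0, -5) → (0, 0, -5)
T2 rotate right-handed about the x-axis with cos θ = -5/13, sin θ = -12/13: (-4, 4, 2) → (-4, 4/13, -58/13); (0, 0, -5) → (0, -60/13, 25/13)
T3 translate by (-3, 3, -2): (-4, 4/13, -58/13) → (-7, 43/13, -84/13); (0, -60/13, 25/13) → (-3, -21/13, -1/13)
T4 scale by (-2, -3, -2): (-7, 43/13, -84/13) → (14, -129/13, 168/13); (-3, -21/13, -1/13) → (6, 63/13, 2/13)
T5 shear: x ← x + 2·y: (14, -129/13, 168/13) → (-76/13, -129/13, 168/13); (6, 63/13, 2/13) → (204/13, 63/13, 2/13)
T6 shear: y ← y + 1·z: (-76/13, -129/13, 168/13) → (-76/13, 3, 168/13); (204/13, 63/13, 2/13) → (204/13, 5, 2/13)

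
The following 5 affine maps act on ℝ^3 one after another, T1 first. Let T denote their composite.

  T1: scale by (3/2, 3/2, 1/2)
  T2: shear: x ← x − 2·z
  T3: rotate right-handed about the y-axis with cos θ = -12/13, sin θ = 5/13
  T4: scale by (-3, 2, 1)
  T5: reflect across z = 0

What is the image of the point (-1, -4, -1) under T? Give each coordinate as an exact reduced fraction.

T(p) = (-21/26, -12, -17/26)

T1 scale by (3/2, 3/2, 1/2): (-1, -4, -1) → (-3/2, -6, -1/2)
T2 shear: x ← x − 2·z: (-3/2, -6, -1/2) → (-1/2, -6, -1/2)
T3 rotate right-handed about the y-axis with cos θ = -12/13, sin θ = 5/13: (-1/2, -6, -1/2) → (7/26, -6, 17/26)
T4 scale by (-3, 2, 1): (7/26, -6, 17/26) → (-21/26, -12, 17/26)
T5 reflect across z = 0: (-21/26, -12, 17/26) → (-21/26, -12, -17/26)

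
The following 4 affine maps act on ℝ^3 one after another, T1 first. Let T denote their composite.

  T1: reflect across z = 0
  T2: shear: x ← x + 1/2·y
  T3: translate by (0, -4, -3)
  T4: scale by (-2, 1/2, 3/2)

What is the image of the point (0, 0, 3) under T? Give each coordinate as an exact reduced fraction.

T1 reflect across z = 0: (0, 0, 3) → (0, 0, -3)
T2 shear: x ← x + 1/2·y: (0, 0, -3) → (0, 0, -3)
T3 translate by (0, -4, -3): (0, 0, -3) → (0, -4, -6)
T4 scale by (-2, 1/2, 3/2): (0, -4, -6) → (0, -2, -9)

T(p) = (0, -2, -9)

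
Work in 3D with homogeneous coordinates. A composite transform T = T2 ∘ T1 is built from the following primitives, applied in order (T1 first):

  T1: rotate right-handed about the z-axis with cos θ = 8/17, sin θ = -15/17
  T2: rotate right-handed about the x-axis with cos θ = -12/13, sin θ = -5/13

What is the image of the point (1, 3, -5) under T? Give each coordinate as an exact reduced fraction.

T(p) = (53/17, -41/17, 75/17)

T1 rotate right-handed about the z-axis with cos θ = 8/17, sin θ = -15/17: (1, 3, -5) → (53/17, 9/17, -5)
T2 rotate right-handed about the x-axis with cos θ = -12/13, sin θ = -5/13: (53/17, 9/17, -5) → (53/17, -41/17, 75/17)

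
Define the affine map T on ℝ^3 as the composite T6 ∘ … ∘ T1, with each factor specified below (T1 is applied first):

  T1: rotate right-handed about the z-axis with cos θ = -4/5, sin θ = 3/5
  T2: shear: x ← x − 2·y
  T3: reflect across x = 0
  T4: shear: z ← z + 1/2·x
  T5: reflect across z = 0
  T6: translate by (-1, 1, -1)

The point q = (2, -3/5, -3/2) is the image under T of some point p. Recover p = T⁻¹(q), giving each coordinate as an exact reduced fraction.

p = (4, 5, -1)

T1 = [-4/5 -3/5 0 0; 3/5 -4/5 0 0; 0 0 1 0; 0 0 0 1]
T2·T1 = [-2 1 0 0; 3/5 -4/5 0 0; 0 0 1 0; 0 0 0 1]
T3·…·T1 = [2 -1 0 0; 3/5 -4/5 0 0; 0 0 1 0; 0 0 0 1]
T4·…·T1 = [2 -1 0 0; 3/5 -4/5 0 0; 1 -1/2 1 0; 0 0 0 1]
T5·…·T1 = [2 -1 0 0; 3/5 -4/5 0 0; -1 1/2 -1 0; 0 0 0 1]
T6·…·T1 = [2 -1 0 -1; 3/5 -4/5 0 1; -1 1/2 -1 -1; 0 0 0 1]
det M = 1; M⁻¹ = [4/5 -1 0 9/5; 3/5 -2 0 13/5; -1/2 0 -1 -3/2; 0 0 0 1]
M⁻¹ · (2, -3/5, -3/2)ᵀ = (4, 5, -1)ᵀ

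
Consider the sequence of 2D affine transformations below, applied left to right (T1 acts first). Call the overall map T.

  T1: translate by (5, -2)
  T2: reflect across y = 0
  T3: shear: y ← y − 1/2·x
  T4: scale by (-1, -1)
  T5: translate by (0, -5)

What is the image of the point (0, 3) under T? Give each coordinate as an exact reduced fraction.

T(p) = (-5, -3/2)

T1 translate by (5, -2): (0, 3) → (5, 1)
T2 reflect across y = 0: (5, 1) → (5, -1)
T3 shear: y ← y − 1/2·x: (5, -1) → (5, -7/2)
T4 scale by (-1, -1): (5, -7/2) → (-5, 7/2)
T5 translate by (0, -5): (-5, 7/2) → (-5, -3/2)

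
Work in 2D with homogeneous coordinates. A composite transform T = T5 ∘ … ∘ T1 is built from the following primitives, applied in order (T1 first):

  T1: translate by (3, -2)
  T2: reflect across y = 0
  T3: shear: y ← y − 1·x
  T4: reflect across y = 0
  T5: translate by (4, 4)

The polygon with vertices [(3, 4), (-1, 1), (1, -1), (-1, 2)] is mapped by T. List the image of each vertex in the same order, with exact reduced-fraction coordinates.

image vertices: (10, 12), (6, 5), (8, 5), (6, 6)

T1 translate by (3, -2): (3, 4) → (6, 2); (-1, 1) → (2, -1); (1, -1) → (4, -3); (-1, 2) → (2, 0)
T2 reflect across y = 0: (6, 2) → (6, -2); (2, -1) → (2, 1); (4, -3) → (4, 3); (2, 0) → (2, 0)
T3 shear: y ← y − 1·x: (6, -2) → (6, -8); (2, 1) → (2, -1); (4, 3) → (4, -1); (2, 0) → (2, -2)
T4 reflect across y = 0: (6, -8) → (6, 8); (2, -1) → (2, 1); (4, -1) → (4, 1); (2, -2) → (2, 2)
T5 translate by (4, 4): (6, 8) → (10, 12); (2, 1) → (6, 5); (4, 1) → (8, 5); (2, 2) → (6, 6)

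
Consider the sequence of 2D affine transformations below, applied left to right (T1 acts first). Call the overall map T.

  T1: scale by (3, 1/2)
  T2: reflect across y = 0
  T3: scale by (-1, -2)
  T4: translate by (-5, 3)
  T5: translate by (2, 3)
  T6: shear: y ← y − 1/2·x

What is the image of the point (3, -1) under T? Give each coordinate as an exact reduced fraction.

T(p) = (-12, 11)

T1 scale by (3, 1/2): (3, -1) → (9, -1/2)
T2 reflect across y = 0: (9, -1/2) → (9, 1/2)
T3 scale by (-1, -2): (9, 1/2) → (-9, -1)
T4 translate by (-5, 3): (-9, -1) → (-14, 2)
T5 translate by (2, 3): (-14, 2) → (-12, 5)
T6 shear: y ← y − 1/2·x: (-12, 5) → (-12, 11)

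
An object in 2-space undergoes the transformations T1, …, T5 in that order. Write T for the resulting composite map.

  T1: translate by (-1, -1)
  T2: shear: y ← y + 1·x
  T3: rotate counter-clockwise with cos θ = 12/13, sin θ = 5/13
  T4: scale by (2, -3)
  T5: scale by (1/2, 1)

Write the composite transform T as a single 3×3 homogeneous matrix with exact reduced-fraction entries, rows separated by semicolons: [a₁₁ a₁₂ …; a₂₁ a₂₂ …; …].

T1 = [1 0 -1; 0 1 -1; 0 0 1]
T2·T1 = [1 0 -1; 1 1 -2; 0 0 1]
T3·…·T1 = [7/13 -5/13 -2/13; 17/13 12/13 -29/13; 0 0 1]
T4·…·T1 = [14/13 -10/13 -4/13; -51/13 -36/13 87/13; 0 0 1]
T5·…·T1 = [7/13 -5/13 -2/13; -51/13 -36/13 87/13; 0 0 1]

T = [7/13 -5/13 -2/13; -51/13 -36/13 87/13; 0 0 1]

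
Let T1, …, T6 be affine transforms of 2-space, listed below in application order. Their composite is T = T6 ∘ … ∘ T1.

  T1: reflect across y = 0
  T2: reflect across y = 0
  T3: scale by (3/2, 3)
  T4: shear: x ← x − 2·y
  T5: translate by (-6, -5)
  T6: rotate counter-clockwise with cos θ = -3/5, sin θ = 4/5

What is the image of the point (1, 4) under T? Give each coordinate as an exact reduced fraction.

T1 reflect across y = 0: (1, 4) → (1, -4)
T2 reflect across y = 0: (1, -4) → (1, 4)
T3 scale by (3/2, 3): (1, 4) → (3/2, 12)
T4 shear: x ← x − 2·y: (3/2, 12) → (-45/2, 12)
T5 translate by (-6, -5): (-45/2, 12) → (-57/2, 7)
T6 rotate counter-clockwise with cos θ = -3/5, sin θ = 4/5: (-57/2, 7) → (23/2, -27)

T(p) = (23/2, -27)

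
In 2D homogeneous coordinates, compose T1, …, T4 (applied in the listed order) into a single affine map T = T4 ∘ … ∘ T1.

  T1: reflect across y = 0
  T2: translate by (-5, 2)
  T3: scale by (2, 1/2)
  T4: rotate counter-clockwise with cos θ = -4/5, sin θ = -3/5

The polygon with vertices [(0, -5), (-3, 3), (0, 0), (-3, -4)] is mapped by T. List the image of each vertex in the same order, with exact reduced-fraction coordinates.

T1 reflect across y = 0: (0, -5) → (0, 5); (-3, 3) → (-3, -3); (0, 0) → (0, 0); (-3, -4) → (-3, 4)
T2 translate by (-5, 2): (0, 5) → (-5, 7); (-3, -3) → (-8, -1); (0, 0) → (-5, 2); (-3, 4) → (-8, 6)
T3 scale by (2, 1/2): (-5, 7) → (-10, 7/2); (-8, -1) → (-16, -1/2); (-5, 2) → (-10, 1); (-8, 6) → (-16, 3)
T4 rotate counter-clockwise with cos θ = -4/5, sin θ = -3/5: (-10, 7/2) → (101/10, 16/5); (-16, -1/2) → (25/2, 10); (-10, 1) → (43/5, 26/5); (-16, 3) → (73/5, 36/5)

image vertices: (101/10, 16/5), (25/2, 10), (43/5, 26/5), (73/5, 36/5)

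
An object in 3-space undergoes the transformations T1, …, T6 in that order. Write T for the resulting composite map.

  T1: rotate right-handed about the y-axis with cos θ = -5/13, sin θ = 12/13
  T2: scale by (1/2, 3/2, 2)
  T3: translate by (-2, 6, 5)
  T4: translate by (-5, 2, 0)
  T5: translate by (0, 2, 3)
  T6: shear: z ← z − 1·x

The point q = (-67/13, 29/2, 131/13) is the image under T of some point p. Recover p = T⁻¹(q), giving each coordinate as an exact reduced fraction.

p = (0, 3, 4)

T1 = [-5/13 0 12/13 0; 0 1 0 0; -12/13 0 -5/13 0; 0 0 0 1]
T2·T1 = [-5/26 0 6/13 0; 0 3/2 0 0; -24/13 0 -10/13 0; 0 0 0 1]
T3·…·T1 = [-5/26 0 6/13 -2; 0 3/2 0 6; -24/13 0 -10/13 5; 0 0 0 1]
T4·…·T1 = [-5/26 0 6/13 -7; 0 3/2 0 8; -24/13 0 -10/13 5; 0 0 0 1]
T5·…·T1 = [-5/26 0 6/13 -7; 0 3/2 0 10; -24/13 0 -10/13 8; 0 0 0 1]
T6·…·T1 = [-5/26 0 6/13 -7; 0 3/2 0 10; -43/26 0 -16/13 15; 0 0 0 1]
det M = 3/2; M⁻¹ = [-16/13 0 -6/13 -22/13; 0 2/3 0 -20/3; 43/26 0 -5/26 188/13; 0 0 0 1]
M⁻¹ · (-67/13, 29/2, 131/13)ᵀ = (0, 3, 4)ᵀ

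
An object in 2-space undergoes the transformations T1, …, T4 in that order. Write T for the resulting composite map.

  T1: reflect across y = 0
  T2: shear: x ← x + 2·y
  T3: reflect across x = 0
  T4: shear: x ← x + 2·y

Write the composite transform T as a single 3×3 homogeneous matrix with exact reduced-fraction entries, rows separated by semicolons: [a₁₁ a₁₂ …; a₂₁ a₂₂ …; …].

T = [-1 0 0; 0 -1 0; 0 0 1]

T1 = [1 0 0; 0 -1 0; 0 0 1]
T2·T1 = [1 -2 0; 0 -1 0; 0 0 1]
T3·…·T1 = [-1 2 0; 0 -1 0; 0 0 1]
T4·…·T1 = [-1 0 0; 0 -1 0; 0 0 1]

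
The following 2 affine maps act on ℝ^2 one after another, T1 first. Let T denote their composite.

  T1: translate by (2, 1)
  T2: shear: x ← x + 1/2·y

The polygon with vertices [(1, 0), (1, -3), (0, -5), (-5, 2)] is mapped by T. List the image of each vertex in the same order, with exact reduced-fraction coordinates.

T1 translate by (2, 1): (1, 0) → (3, 1); (1, -3) → (3, -2); (0, -5) → (2, -4); (-5, 2) → (-3, 3)
T2 shear: x ← x + 1/2·y: (3, 1) → (7/2, 1); (3, -2) → (2, -2); (2, -4) → (0, -4); (-3, 3) → (-3/2, 3)

image vertices: (7/2, 1), (2, -2), (0, -4), (-3/2, 3)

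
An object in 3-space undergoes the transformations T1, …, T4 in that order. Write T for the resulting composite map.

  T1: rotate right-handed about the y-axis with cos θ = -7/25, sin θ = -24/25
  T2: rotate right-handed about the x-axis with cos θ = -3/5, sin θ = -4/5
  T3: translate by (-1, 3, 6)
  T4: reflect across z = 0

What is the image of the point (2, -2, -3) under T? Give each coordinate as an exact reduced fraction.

T1 rotate right-handed about the y-axis with cos θ = -7/25, sin θ = -24/25: (2, -2, -3) → (58/25, -2, 69/25)
T2 rotate right-handed about the x-axis with cos θ = -3/5, sin θ = -4/5: (58/25, -2, 69/25) → (58/25, 426/125, -7/125)
T3 translate by (-1, 3, 6): (58/25, 426/125, -7/125) → (33/25, 801/125, 743/125)
T4 reflect across z = 0: (33/25, 801/125, 743/125) → (33/25, 801/125, -743/125)

T(p) = (33/25, 801/125, -743/125)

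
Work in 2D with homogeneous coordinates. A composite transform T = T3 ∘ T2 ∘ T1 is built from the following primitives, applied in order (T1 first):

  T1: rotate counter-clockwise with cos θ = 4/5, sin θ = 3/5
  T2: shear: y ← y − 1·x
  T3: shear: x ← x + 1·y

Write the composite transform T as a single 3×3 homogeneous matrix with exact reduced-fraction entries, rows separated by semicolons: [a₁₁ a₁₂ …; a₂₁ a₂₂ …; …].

T = [3/5 4/5 0; -1/5 7/5 0; 0 0 1]

T1 = [4/5 -3/5 0; 3/5 4/5 0; 0 0 1]
T2·T1 = [4/5 -3/5 0; -1/5 7/5 0; 0 0 1]
T3·…·T1 = [3/5 4/5 0; -1/5 7/5 0; 0 0 1]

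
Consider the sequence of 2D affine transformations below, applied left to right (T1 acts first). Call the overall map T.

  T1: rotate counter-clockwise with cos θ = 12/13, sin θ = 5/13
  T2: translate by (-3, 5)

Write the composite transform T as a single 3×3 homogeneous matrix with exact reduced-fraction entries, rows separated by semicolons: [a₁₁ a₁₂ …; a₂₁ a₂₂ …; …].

T1 = [12/13 -5/13 0; 5/13 12/13 0; 0 0 1]
T2·T1 = [12/13 -5/13 -3; 5/13 12/13 5; 0 0 1]

T = [12/13 -5/13 -3; 5/13 12/13 5; 0 0 1]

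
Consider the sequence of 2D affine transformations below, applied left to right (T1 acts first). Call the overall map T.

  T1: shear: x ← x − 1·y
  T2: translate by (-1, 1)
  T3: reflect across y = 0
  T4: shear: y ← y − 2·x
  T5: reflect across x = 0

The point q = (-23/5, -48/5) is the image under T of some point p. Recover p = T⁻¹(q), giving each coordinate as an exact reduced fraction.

p = (5, -3/5)

T1 = [1 -1 0; 0 1 0; 0 0 1]
T2·T1 = [1 -1 -1; 0 1 1; 0 0 1]
T3·…·T1 = [1 -1 -1; 0 -1 -1; 0 0 1]
T4·…·T1 = [1 -1 -1; -2 1 1; 0 0 1]
T5·…·T1 = [-1 1 1; -2 1 1; 0 0 1]
det M = 1; M⁻¹ = [1 -1 0; 2 -1 -1; 0 0 1]
M⁻¹ · (-23/5, -48/5)ᵀ = (5, -3/5)ᵀ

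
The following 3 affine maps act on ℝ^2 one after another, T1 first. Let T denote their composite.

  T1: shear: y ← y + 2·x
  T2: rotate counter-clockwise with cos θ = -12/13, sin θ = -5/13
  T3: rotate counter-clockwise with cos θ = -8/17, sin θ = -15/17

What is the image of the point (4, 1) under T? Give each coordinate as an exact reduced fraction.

T(p) = (-1896/221, 1069/221)

T1 shear: y ← y + 2·x: (4, 1) → (4, 9)
T2 rotate counter-clockwise with cos θ = -12/13, sin θ = -5/13: (4, 9) → (-3/13, -128/13)
T3 rotate counter-clockwise with cos θ = -8/17, sin θ = -15/17: (-3/13, -128/13) → (-1896/221, 1069/221)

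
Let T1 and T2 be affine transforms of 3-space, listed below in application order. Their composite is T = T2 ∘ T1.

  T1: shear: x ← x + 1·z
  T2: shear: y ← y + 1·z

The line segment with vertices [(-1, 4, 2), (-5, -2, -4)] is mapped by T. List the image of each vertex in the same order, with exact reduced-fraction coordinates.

T1 shear: x ← x + 1·z: (-1, 4, 2) → (1, 4, 2); (-5, -2, -4) → (-9, -2, -4)
T2 shear: y ← y + 1·z: (1, 4, 2) → (1, 6, 2); (-9, -2, -4) → (-9, -6, -4)

image vertices: (1, 6, 2), (-9, -6, -4)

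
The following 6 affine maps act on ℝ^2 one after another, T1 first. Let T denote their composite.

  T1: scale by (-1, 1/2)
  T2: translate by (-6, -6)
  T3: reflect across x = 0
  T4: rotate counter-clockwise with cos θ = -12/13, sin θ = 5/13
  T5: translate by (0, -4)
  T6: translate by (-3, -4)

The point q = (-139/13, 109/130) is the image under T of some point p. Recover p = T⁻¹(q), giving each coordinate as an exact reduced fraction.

T1 = [-1 0 0; 0 1/2 0; 0 0 1]
T2·T1 = [-1 0 -6; 0 1/2 -6; 0 0 1]
T3·…·T1 = [1 0 6; 0 1/2 -6; 0 0 1]
T4·…·T1 = [-12/13 -5/26 -42/13; 5/13 -6/13 102/13; 0 0 1]
T5·…·T1 = [-12/13 -5/26 -42/13; 5/13 -6/13 50/13; 0 0 1]
T6·…·T1 = [-12/13 -5/26 -81/13; 5/13 -6/13 -2/13; 0 0 1]
det M = 1/2; M⁻¹ = [-12/13 5/13 -74/13; -10/13 -24/13 -66/13; 0 0 1]
M⁻¹ · (-139/13, 109/130)ᵀ = (9/2, 8/5)ᵀ

p = (9/2, 8/5)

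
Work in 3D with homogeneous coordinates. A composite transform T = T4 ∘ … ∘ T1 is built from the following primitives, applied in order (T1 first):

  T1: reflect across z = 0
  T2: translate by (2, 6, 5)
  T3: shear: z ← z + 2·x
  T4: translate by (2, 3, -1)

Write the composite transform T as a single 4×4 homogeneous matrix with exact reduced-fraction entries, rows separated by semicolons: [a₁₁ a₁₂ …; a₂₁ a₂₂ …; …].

T1 = [1 0 0 0; 0 1 0 0; 0 0 -1 0; 0 0 0 1]
T2·T1 = [1 0 0 2; 0 1 0 6; 0 0 -1 5; 0 0 0 1]
T3·…·T1 = [1 0 0 2; 0 1 0 6; 2 0 -1 9; 0 0 0 1]
T4·…·T1 = [1 0 0 4; 0 1 0 9; 2 0 -1 8; 0 0 0 1]

T = [1 0 0 4; 0 1 0 9; 2 0 -1 8; 0 0 0 1]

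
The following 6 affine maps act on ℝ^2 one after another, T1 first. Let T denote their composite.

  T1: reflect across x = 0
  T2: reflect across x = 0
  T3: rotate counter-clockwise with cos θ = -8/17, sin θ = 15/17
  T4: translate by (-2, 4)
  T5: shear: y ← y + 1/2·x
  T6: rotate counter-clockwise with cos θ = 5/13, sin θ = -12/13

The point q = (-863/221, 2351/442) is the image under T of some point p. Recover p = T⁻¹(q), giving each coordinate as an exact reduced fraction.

T1 = [-1 0 0; 0 1 0; 0 0 1]
T2·T1 = [1 0 0; 0 1 0; 0 0 1]
T3·…·T1 = [-8/17 -15/17 0; 15/17 -8/17 0; 0 0 1]
T4·…·T1 = [-8/17 -15/17 -2; 15/17 -8/17 4; 0 0 1]
T5·…·T1 = [-8/17 -15/17 -2; 11/17 -31/34 3; 0 0 1]
T6·…·T1 = [92/221 -261/221 2; 151/221 205/442 3; 0 0 1]
det M = 1; M⁻¹ = [205/442 261/221 -76/17; -151/221 92/221 2/17; 0 0 1]
M⁻¹ · (-863/221, 2351/442)ᵀ = (0, 5)ᵀ

p = (0, 5)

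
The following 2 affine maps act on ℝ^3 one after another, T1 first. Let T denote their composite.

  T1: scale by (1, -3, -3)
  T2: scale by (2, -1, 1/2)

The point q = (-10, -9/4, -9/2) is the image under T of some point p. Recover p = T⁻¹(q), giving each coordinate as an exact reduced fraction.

p = (-5, -3/4, 3)

T1 = [1 0 0 0; 0 -3 0 0; 0 0 -3 0; 0 0 0 1]
T2·T1 = [2 0 0 0; 0 3 0 0; 0 0 -3/2 0; 0 0 0 1]
det M = -9; M⁻¹ = [1/2 0 0 0; 0 1/3 0 0; 0 0 -2/3 0; 0 0 0 1]
M⁻¹ · (-10, -9/4, -9/2)ᵀ = (-5, -3/4, 3)ᵀ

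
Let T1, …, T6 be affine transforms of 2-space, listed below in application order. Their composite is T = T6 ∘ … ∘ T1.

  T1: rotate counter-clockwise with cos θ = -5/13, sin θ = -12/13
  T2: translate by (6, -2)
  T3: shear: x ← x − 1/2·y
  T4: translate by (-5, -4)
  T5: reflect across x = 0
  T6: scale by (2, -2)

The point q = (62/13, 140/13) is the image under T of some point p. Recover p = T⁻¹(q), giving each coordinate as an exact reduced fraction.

p = (1, -4)

T1 = [-5/13 12/13 0; -12/13 -5/13 0; 0 0 1]
T2·T1 = [-5/13 12/13 6; -12/13 -5/13 -2; 0 0 1]
T3·…·T1 = [1/13 29/26 7; -12/13 -5/13 -2; 0 0 1]
T4·…·T1 = [1/13 29/26 2; -12/13 -5/13 -6; 0 0 1]
T5·…·T1 = [-1/13 -29/26 -2; -12/13 -5/13 -6; 0 0 1]
T6·…·T1 = [-2/13 -29/13 -4; 24/13 10/13 12; 0 0 1]
det M = 4; M⁻¹ = [5/26 29/52 -77/13; -6/13 -1/26 -18/13; 0 0 1]
M⁻¹ · (62/13, 140/13)ᵀ = (1, -4)ᵀ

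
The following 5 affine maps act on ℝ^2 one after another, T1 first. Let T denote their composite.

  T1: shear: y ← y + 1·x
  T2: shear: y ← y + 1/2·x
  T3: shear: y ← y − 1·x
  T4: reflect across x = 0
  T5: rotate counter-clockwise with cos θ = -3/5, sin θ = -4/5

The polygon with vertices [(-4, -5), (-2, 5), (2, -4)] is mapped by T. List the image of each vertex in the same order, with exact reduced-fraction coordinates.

image vertices: (-8, 1), (2, -4), (-6/5, 17/5)

T1 shear: y ← y + 1·x: (-4, -5) → (-4, -9); (-2, 5) → (-2, 3); (2, -4) → (2, -2)
T2 shear: y ← y + 1/2·x: (-4, -9) → (-4, -11); (-2, 3) → (-2, 2); (2, -2) → (2, -1)
T3 shear: y ← y − 1·x: (-4, -11) → (-4, -7); (-2, 2) → (-2, 4); (2, -1) → (2, -3)
T4 reflect across x = 0: (-4, -7) → (4, -7); (-2, 4) → (2, 4); (2, -3) → (-2, -3)
T5 rotate counter-clockwise with cos θ = -3/5, sin θ = -4/5: (4, -7) → (-8, 1); (2, 4) → (2, -4); (-2, -3) → (-6/5, 17/5)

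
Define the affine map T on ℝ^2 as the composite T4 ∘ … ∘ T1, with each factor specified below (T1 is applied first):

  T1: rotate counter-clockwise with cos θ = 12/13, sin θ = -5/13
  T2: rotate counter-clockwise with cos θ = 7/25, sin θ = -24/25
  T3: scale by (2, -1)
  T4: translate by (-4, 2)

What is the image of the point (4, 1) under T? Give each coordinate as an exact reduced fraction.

T1 rotate counter-clockwise with cos θ = 12/13, sin θ = -5/13: (4, 1) → (53/13, -8/13)
T2 rotate counter-clockwise with cos θ = 7/25, sin θ = -24/25: (53/13, -8/13) → (179/325, -1328/325)
T3 scale by (2, -1): (179/325, -1328/325) → (358/325, 1328/325)
T4 translate by (-4, 2): (358/325, 1328/325) → (-942/325, 1978/325)

T(p) = (-942/325, 1978/325)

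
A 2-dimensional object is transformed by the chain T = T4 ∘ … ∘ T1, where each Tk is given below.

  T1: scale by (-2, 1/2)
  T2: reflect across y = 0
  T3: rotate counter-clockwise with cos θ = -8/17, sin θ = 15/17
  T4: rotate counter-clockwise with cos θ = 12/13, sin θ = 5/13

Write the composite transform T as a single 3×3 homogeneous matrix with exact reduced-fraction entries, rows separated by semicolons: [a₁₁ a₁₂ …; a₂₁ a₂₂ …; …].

T1 = [-2 0 0; 0 1/2 0; 0 0 1]
T2·T1 = [-2 0 0; 0 -1/2 0; 0 0 1]
T3·…·T1 = [16/17 15/34 0; -30/17 4/17 0; 0 0 1]
T4·…·T1 = [342/221 70/221 0; -280/221 171/442 0; 0 0 1]

T = [342/221 70/221 0; -280/221 171/442 0; 0 0 1]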